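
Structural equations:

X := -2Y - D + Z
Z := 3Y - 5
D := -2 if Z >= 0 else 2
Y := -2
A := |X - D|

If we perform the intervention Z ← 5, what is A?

13

do(Z=5) replaces the equation Z := 3Y - 5 with the constant Z = 5.
D = -2 if Z >= 0 else 2  [with Z=5]  = -2
X = -2Y - D + Z  [with Y=-2, D=-2, Z=5]  = 11
A = |X - D|  [with X=11, D=-2]  = 13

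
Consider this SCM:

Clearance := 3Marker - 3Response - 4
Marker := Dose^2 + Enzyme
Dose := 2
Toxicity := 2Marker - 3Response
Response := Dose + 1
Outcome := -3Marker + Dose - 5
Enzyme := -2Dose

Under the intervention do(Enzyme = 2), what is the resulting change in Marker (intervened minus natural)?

6

The intervention breaks the incoming arrows to Enzyme: Enzyme := -2Dose no longer applies, and Enzyme = 2.
Marker = Dose^2 + Enzyme  [with Dose=2, Enzyme=2]  = 6
Without intervention: Enzyme = -2Dose  [with Dose=2]  = -4; Marker = Dose^2 + Enzyme  [with Dose=2, Enzyme=-4]  = 0.
Change = 6 − 0 = 6.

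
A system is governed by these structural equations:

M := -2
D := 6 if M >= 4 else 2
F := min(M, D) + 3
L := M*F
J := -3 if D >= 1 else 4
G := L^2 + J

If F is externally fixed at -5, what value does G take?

97

The intervention breaks the incoming arrows to F: F := min(M, D) + 3 no longer applies, and F = -5.
D = 6 if M >= 4 else 2  [with M=-2]  = 2
L = M*F  [with M=-2, F=-5]  = 10
J = -3 if D >= 1 else 4  [with D=2]  = -3
G = L^2 + J  [with L=10, J=-3]  = 97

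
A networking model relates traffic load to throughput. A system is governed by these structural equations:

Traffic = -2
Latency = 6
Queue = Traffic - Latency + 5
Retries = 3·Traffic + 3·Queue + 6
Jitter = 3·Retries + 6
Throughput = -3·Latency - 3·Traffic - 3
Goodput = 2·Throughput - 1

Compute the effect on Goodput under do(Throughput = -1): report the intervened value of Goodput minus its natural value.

28

Intervening sets Throughput = -1 and removes its equation (Throughput = -3·Latency - 3·Traffic - 3).
Goodput = 2·Throughput - 1  [with Throughput=-1]  = -3
Without intervention: Throughput = -3·Latency - 3·Traffic - 3  [with Latency=6, Traffic=-2]  = -15; Goodput = 2·Throughput - 1  [with Throughput=-15]  = -31.
Change = -3 − (-31) = 28.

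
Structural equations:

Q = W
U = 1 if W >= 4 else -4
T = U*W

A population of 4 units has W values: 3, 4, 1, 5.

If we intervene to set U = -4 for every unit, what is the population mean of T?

do(U=-4) breaks U's dependence on W. With U=-4 fixed, T across the units is -12, -16, -4, -20, mean -13.

-13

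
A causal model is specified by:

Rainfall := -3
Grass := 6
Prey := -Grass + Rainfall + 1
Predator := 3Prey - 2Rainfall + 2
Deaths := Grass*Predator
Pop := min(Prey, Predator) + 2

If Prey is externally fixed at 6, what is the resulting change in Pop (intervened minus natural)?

22

The intervention breaks the incoming arrows to Prey: Prey := -Grass + Rainfall + 1 no longer applies, and Prey = 6.
Predator = 3Prey - 2Rainfall + 2  [with Prey=6, Rainfall=-3]  = 26
Pop = min(Prey, Predator) + 2  [with Prey=6, Predator=26]  = 8
Without intervention: Prey = -Grass + Rainfall + 1  [with Grass=6, Rainfall=-3]  = -8; Predator = 3Prey - 2Rainfall + 2  [with Prey=-8, Rainfall=-3]  = -16; Pop = min(Prey, Predator) + 2  [with Prey=-8, Predator=-16]  = -14.
Change = 8 − (-14) = 22.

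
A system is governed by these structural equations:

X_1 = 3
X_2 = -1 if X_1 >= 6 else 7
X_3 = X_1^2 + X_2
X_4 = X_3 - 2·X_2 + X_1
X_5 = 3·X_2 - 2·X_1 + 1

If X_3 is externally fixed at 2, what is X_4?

-9

The intervention breaks the incoming arrows to X_3: X_3 = X_1^2 + X_2 no longer applies, and X_3 = 2.
X_2 = -1 if X_1 >= 6 else 7  [with X_1=3]  = 7
X_4 = X_3 - 2·X_2 + X_1  [with X_3=2, X_2=7, X_1=3]  = -9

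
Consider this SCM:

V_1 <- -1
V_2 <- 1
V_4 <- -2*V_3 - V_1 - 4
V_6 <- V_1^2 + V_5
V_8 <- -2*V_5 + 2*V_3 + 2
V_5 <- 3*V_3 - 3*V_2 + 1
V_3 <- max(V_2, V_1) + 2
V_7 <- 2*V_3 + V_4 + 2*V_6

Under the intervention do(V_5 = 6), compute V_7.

Under do(V_5=6), the mechanism V_5 <- 3*V_3 - 3*V_2 + 1 is discarded; V_5 is fixed at 6.
V_3 = max(V_2, V_1) + 2  [with V_2=1, V_1=-1]  = 3
V_4 = -2*V_3 - V_1 - 4  [with V_3=3, V_1=-1]  = -9
V_6 = V_1^2 + V_5  [with V_1=-1, V_5=6]  = 7
V_7 = 2*V_3 + V_4 + 2*V_6  [with V_3=3, V_4=-9, V_6=7]  = 11

11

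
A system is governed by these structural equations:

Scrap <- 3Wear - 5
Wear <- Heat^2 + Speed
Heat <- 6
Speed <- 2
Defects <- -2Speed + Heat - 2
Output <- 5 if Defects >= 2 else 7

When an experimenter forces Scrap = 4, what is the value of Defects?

The intervention breaks the incoming arrows to Scrap: Scrap <- 3Wear - 5 no longer applies, and Scrap = 4.
Since Defects is not a descendant of the intervened variable, it is unaffected.
Defects = -2Speed + Heat - 2  [with Speed=2, Heat=6]  = 0

0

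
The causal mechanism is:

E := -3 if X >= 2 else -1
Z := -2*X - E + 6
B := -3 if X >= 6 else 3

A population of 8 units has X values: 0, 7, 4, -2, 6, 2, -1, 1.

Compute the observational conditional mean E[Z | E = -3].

Observing E=-3 restricts to units where E's equation naturally yields -3: X ∈ {7, 4, 6, 2}. In that subpopulation Z = -5, 1, -3, 5, mean -0.5.

-0.5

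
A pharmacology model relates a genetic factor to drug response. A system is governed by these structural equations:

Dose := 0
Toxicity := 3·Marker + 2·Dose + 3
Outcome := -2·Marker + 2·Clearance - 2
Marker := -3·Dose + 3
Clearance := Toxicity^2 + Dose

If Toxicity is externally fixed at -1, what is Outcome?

do(Toxicity=-1) replaces the equation Toxicity := 3·Marker + 2·Dose + 3 with the constant Toxicity = -1.
Marker = -3·Dose + 3  [with Dose=0]  = 3
Clearance = Toxicity^2 + Dose  [with Toxicity=-1, Dose=0]  = 1
Outcome = -2·Marker + 2·Clearance - 2  [with Marker=3, Clearance=1]  = -6

-6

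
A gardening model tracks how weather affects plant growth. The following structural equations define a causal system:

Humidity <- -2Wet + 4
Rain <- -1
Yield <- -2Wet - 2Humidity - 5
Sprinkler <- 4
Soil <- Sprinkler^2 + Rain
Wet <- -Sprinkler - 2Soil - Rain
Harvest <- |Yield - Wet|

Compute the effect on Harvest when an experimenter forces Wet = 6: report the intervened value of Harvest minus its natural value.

-39

The intervention breaks the incoming arrows to Wet: Wet <- -Sprinkler - 2Soil - Rain no longer applies, and Wet = 6.
Humidity = -2Wet + 4  [with Wet=6]  = -8
Yield = -2Wet - 2Humidity - 5  [with Wet=6, Humidity=-8]  = -1
Harvest = |Yield - Wet|  [with Yield=-1, Wet=6]  = 7
Without intervention: Soil = Sprinkler^2 + Rain  [with Sprinkler=4, Rain=-1]  = 15; Wet = -Sprinkler - 2Soil - Rain  [with Sprinkler=4, Soil=15, Rain=-1]  = -33; Humidity = -2Wet + 4  [with Wet=-33]  = 70; Yield = -2Wet - 2Humidity - 5  [with Wet=-33, Humidity=70]  = -79; Harvest = |Yield - Wet|  [with Yield=-79, Wet=-33]  = 46.
Change = 7 − 46 = -39.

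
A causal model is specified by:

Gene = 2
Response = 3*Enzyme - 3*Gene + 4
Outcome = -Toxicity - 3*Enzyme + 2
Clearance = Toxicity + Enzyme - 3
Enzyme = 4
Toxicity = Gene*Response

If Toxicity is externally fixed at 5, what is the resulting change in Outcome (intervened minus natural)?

Under do(Toxicity=5), the mechanism Toxicity = Gene*Response is discarded; Toxicity is fixed at 5.
Outcome = -Toxicity - 3*Enzyme + 2  [with Toxicity=5, Enzyme=4]  = -15
Without intervention: Response = 3*Enzyme - 3*Gene + 4  [with Enzyme=4, Gene=2]  = 10; Toxicity = Gene*Response  [with Gene=2, Response=10]  = 20; Outcome = -Toxicity - 3*Enzyme + 2  [with Toxicity=20, Enzyme=4]  = -30.
Change = -15 − (-30) = 15.

15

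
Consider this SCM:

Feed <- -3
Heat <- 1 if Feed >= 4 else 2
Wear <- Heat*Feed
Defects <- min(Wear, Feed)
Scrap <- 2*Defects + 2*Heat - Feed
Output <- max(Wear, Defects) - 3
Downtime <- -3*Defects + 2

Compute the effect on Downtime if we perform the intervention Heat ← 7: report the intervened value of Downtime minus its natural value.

Under do(Heat=7), the mechanism Heat <- 1 if Feed >= 4 else 2 is discarded; Heat is fixed at 7.
Wear = Heat*Feed  [with Heat=7, Feed=-3]  = -21
Defects = min(Wear, Feed)  [with Wear=-21, Feed=-3]  = -21
Downtime = -3*Defects + 2  [with Defects=-21]  = 65
Without intervention: Heat = 1 if Feed >= 4 else 2  [with Feed=-3]  = 2; Wear = Heat*Feed  [with Heat=2, Feed=-3]  = -6; Defects = min(Wear, Feed)  [with Wear=-6, Feed=-3]  = -6; Downtime = -3*Defects + 2  [with Defects=-6]  = 20.
Change = 65 − 20 = 45.

45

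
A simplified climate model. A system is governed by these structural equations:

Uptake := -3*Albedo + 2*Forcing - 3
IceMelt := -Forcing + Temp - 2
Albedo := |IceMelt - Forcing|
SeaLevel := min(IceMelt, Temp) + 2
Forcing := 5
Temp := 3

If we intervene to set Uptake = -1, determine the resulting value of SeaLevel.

do(Uptake=-1) replaces the equation Uptake := -3*Albedo + 2*Forcing - 3 with the constant Uptake = -1.
Since SeaLevel is not a descendant of the intervened variable, it is unaffected.
IceMelt = -Forcing + Temp - 2  [with Forcing=5, Temp=3]  = -4
SeaLevel = min(IceMelt, Temp) + 2  [with IceMelt=-4, Temp=3]  = -2

-2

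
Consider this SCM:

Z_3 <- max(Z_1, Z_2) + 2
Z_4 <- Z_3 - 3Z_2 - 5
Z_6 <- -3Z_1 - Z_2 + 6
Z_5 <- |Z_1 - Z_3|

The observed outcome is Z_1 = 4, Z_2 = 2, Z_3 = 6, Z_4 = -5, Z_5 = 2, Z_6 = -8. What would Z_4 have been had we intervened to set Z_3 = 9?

The intervention breaks the incoming arrows to Z_3: Z_3 <- max(Z_1, Z_2) + 2 no longer applies, and Z_3 = 9.
Z_4 = Z_3 - 3Z_2 - 5  [with Z_3=9, Z_2=2]  = -2

-2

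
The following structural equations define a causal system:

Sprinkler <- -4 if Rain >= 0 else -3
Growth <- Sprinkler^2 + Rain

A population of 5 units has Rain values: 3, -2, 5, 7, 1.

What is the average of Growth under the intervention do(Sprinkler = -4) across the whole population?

18.8

Under do(Sprinkler=-4), Sprinkler's equation is replaced by Sprinkler=-4 for every unit. Per-unit Growth: 19, 14, 21, 23, 17. Mean = 18.8.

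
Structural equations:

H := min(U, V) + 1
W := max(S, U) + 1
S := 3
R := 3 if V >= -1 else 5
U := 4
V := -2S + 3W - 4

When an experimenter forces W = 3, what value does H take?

do(W=3) replaces the equation W := max(S, U) + 1 with the constant W = 3.
V = -2S + 3W - 4  [with S=3, W=3]  = -1
H = min(U, V) + 1  [with U=4, V=-1]  = 0

0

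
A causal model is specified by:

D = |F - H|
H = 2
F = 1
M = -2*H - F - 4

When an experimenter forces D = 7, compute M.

-9

The intervention breaks the incoming arrows to D: D = |F - H| no longer applies, and D = 7.
M is not downstream of the intervention, so its value is determined by the original equations.
M = -2*H - F - 4  [with H=2, F=1]  = -9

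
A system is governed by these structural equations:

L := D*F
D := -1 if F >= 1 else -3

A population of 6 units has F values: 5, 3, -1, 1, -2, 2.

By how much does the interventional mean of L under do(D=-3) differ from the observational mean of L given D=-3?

-8.5

Every unit gets D=-3 under the intervention. L values become -15, -9, 3, -3, 6, -6; E[L|do(D=-3)] = -4.
Conditioning on D=-3 selects the 2 unit(s) with F ∈ {-1, -2}. Their L values: 3, 6. Mean = 4.5.
Difference = -4 − 4.5 = -8.5.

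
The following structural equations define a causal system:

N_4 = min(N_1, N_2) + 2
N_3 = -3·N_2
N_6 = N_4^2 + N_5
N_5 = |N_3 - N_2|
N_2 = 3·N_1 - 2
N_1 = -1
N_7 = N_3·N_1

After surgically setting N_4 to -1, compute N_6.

21

Under do(N_4=-1), the mechanism N_4 = min(N_1, N_2) + 2 is discarded; N_4 is fixed at -1.
N_2 = 3·N_1 - 2  [with N_1=-1]  = -5
N_3 = -3·N_2  [with N_2=-5]  = 15
N_5 = |N_3 - N_2|  [with N_3=15, N_2=-5]  = 20
N_6 = N_4^2 + N_5  [with N_4=-1, N_5=20]  = 21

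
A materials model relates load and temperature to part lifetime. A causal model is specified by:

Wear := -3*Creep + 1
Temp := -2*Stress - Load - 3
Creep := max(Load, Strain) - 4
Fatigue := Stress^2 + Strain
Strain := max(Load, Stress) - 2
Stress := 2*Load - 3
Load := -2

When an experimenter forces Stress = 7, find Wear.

Under do(Stress=7), the mechanism Stress := 2*Load - 3 is discarded; Stress is fixed at 7.
Strain = max(Load, Stress) - 2  [with Load=-2, Stress=7]  = 5
Creep = max(Load, Strain) - 4  [with Load=-2, Strain=5]  = 1
Wear = -3*Creep + 1  [with Creep=1]  = -2

-2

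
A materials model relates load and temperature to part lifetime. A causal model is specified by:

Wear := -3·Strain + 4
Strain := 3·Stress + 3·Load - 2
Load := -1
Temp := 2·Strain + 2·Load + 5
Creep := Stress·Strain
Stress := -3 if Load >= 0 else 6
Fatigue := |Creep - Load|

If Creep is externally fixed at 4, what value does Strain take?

13

do(Creep=4) replaces the equation Creep := Stress·Strain with the constant Creep = 4.
Strain is not downstream of the intervention, so its value is determined by the original equations.
Stress = -3 if Load >= 0 else 6  [with Load=-1]  = 6
Strain = 3·Stress + 3·Load - 2  [with Stress=6, Load=-1]  = 13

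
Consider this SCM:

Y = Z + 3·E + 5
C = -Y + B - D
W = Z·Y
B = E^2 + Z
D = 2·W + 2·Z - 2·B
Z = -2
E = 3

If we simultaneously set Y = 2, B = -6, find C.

-8

Under do(Y = 2, B = -6), each intervened variable's structural equation is replaced by its fixed value.
W = Z·Y  [with Z=-2, Y=2]  = -4
D = 2·W + 2·Z - 2·B  [with W=-4, Z=-2, B=-6]  = 0
C = -Y + B - D  [with Y=2, B=-6, D=0]  = -8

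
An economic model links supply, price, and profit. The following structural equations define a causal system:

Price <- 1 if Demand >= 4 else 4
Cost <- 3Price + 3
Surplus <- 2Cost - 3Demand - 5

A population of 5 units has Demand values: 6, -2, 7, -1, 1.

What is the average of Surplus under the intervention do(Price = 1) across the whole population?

0.4

The intervention sets Price=1 in all 5 units regardless of Demand. Recomputing Surplus per unit gives -11, 13, -14, 10, 4; average 0.4.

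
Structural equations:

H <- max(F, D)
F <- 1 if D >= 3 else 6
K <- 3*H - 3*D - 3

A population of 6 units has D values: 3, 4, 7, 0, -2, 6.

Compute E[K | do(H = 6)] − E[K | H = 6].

-5

Under do(H=6), H's equation is replaced by H=6 for every unit. Per-unit K: 6, 3, -6, 15, 21, -3. Mean = 6.
Observing H=6 restricts to units where H's equation naturally yields 6: D ∈ {0, -2, 6}. In that subpopulation K = 15, 21, -3, mean 11.
Difference = 6 − 11 = -5.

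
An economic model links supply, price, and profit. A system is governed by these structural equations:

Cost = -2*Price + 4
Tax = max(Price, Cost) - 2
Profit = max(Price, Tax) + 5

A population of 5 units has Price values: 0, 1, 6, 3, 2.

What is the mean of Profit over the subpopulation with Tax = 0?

6.5

Conditioning on Tax=0 selects the 2 unit(s) with Price ∈ {1, 2}. Their Profit values: 6, 7. Mean = 6.5.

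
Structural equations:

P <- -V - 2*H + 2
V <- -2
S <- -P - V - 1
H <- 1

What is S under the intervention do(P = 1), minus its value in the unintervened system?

The intervention breaks the incoming arrows to P: P <- -V - 2*H + 2 no longer applies, and P = 1.
S = -P - V - 1  [with P=1, V=-2]  = 0
Without intervention: P = -V - 2*H + 2  [with V=-2, H=1]  = 2; S = -P - V - 1  [with P=2, V=-2]  = -1.
Change = 0 − (-1) = 1.

1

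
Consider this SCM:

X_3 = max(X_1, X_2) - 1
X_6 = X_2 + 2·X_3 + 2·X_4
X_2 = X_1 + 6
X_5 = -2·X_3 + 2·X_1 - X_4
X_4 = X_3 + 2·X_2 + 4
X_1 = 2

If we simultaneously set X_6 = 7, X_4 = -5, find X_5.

-5

Setting X_6 = 7, X_4 = -5 by intervention discards those variables' equations.
X_2 = X_1 + 6  [with X_1=2]  = 8
X_3 = max(X_1, X_2) - 1  [with X_1=2, X_2=8]  = 7
X_5 = -2·X_3 + 2·X_1 - X_4  [with X_3=7, X_1=2, X_4=-5]  = -5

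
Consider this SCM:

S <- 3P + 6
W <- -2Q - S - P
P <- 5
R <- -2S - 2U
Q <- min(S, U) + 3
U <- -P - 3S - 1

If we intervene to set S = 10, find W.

do(S=10) replaces the equation S <- 3P + 6 with the constant S = 10.
U = -P - 3S - 1  [with P=5, S=10]  = -36
Q = min(S, U) + 3  [with S=10, U=-36]  = -33
W = -2Q - S - P  [with Q=-33, S=10, P=5]  = 51

51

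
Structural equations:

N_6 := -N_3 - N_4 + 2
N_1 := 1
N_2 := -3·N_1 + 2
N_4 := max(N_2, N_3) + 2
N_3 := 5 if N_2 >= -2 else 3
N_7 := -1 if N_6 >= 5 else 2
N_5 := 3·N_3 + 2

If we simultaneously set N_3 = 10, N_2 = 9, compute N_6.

-20

Setting N_3 = 10, N_2 = 9 by intervention discards those variables' equations.
N_4 = max(N_2, N_3) + 2  [with N_2=9, N_3=10]  = 12
N_6 = -N_3 - N_4 + 2  [with N_3=10, N_4=12]  = -20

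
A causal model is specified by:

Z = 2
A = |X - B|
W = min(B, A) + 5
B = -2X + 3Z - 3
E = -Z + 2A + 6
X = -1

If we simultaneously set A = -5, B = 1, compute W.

The joint intervention fixes A = -5, B = 1, removing each variable's own equation.
W = min(B, A) + 5  [with B=1, A=-5]  = 0

0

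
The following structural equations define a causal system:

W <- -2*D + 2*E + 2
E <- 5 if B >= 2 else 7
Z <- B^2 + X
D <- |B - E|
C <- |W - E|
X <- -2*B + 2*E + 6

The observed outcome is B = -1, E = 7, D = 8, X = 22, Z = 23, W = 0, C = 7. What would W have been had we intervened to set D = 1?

The intervention breaks the incoming arrows to D: D <- |B - E| no longer applies, and D = 1.
E = 5 if B >= 2 else 7  [with B=-1]  = 7
W = -2*D + 2*E + 2  [with D=1, E=7]  = 14

14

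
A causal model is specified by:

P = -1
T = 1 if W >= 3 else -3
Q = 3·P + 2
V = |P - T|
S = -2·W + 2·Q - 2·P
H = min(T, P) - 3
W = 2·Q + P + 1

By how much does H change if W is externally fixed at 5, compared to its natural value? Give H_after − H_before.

The intervention breaks the incoming arrows to W: W = 2·Q + P + 1 no longer applies, and W = 5.
T = 1 if W >= 3 else -3  [with W=5]  = 1
H = min(T, P) - 3  [with T=1, P=-1]  = -4
Without intervention: Q = 3·P + 2  [with P=-1]  = -1; W = 2·Q + P + 1  [with Q=-1, P=-1]  = -2; T = 1 if W >= 3 else -3  [with W=-2]  = -3; H = min(T, P) - 3  [with T=-3, P=-1]  = -6.
Change = -4 − (-6) = 2.

2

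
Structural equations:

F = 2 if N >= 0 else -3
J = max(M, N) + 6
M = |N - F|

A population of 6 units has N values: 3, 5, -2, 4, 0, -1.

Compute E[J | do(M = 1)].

Under do(M=1), M's equation is replaced by M=1 for every unit. Per-unit J: 9, 11, 7, 10, 7, 7. Mean = 8.5.

8.5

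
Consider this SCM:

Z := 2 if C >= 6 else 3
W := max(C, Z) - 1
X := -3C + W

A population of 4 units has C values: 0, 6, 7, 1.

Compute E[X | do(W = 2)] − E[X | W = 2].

-9

do(W=2) breaks W's dependence on C. With W=2 fixed, X across the units is 2, -16, -19, -1, mean -8.5.
E[X|W=2] averages over only the 2 units with W=2 (C = 0, 1): X = 2, -1, mean 0.5.
Difference = -8.5 − 0.5 = -9.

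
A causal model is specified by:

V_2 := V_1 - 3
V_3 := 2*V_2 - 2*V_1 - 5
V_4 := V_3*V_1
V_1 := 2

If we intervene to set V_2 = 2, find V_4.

-10

Under do(V_2=2), the mechanism V_2 := V_1 - 3 is discarded; V_2 is fixed at 2.
V_3 = 2*V_2 - 2*V_1 - 5  [with V_2=2, V_1=2]  = -5
V_4 = V_3*V_1  [with V_3=-5, V_1=2]  = -10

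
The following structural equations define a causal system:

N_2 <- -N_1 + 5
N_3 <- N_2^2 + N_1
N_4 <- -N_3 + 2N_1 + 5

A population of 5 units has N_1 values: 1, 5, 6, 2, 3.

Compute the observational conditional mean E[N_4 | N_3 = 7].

Observing N_3=7 restricts to units where N_3's equation naturally yields 7: N_1 ∈ {6, 3}. In that subpopulation N_4 = 10, 4, mean 7.

7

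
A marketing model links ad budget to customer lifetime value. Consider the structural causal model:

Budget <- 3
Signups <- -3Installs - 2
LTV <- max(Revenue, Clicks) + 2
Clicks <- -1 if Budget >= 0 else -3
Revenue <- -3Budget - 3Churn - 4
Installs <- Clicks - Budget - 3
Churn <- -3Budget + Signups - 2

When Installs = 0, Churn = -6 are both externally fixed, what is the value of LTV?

Under do(Installs = 0, Churn = -6), each intervened variable's structural equation is replaced by its fixed value.
Clicks = -1 if Budget >= 0 else -3  [with Budget=3]  = -1
Revenue = -3Budget - 3Churn - 4  [with Budget=3, Churn=-6]  = 5
LTV = max(Revenue, Clicks) + 2  [with Revenue=5, Clicks=-1]  = 7

7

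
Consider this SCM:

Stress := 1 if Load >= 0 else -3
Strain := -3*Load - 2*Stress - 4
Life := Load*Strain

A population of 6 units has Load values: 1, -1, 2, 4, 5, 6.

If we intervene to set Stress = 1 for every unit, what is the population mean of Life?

-58.5

do(Stress=1) breaks Stress's dependence on Load. With Stress=1 fixed, Life across the units is -9, 3, -24, -72, -105, -144, mean -58.5.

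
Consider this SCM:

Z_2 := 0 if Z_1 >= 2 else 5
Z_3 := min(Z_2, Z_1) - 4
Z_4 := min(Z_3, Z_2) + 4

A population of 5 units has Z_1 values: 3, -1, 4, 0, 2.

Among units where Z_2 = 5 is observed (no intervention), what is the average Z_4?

Observing Z_2=5 restricts to units where Z_2's equation naturally yields 5: Z_1 ∈ {-1, 0}. In that subpopulation Z_4 = -1, 0, mean -0.5.

-0.5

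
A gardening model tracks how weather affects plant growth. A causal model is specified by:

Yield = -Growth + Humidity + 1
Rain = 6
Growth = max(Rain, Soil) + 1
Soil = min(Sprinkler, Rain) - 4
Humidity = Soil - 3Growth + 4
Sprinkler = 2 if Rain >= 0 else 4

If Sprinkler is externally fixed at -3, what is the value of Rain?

6

Under do(Sprinkler=-3), the mechanism Sprinkler = 2 if Rain >= 0 else 4 is discarded; Sprinkler is fixed at -3.
Rain is not downstream of the intervention, so its value is determined by the original equations.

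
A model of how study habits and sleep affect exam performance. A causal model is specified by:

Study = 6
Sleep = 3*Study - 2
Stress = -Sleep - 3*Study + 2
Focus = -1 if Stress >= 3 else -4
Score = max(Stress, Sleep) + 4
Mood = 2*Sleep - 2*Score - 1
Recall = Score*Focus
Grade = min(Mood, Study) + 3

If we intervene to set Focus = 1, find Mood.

-9

Under do(Focus=1), the mechanism Focus = -1 if Stress >= 3 else -4 is discarded; Focus is fixed at 1.
Since Mood is not a descendant of the intervened variable, it is unaffected.
Sleep = 3*Study - 2  [with Study=6]  = 16
Stress = -Sleep - 3*Study + 2  [with Sleep=16, Study=6]  = -32
Score = max(Stress, Sleep) + 4  [with Stress=-32, Sleep=16]  = 20
Mood = 2*Sleep - 2*Score - 1  [with Sleep=16, Score=20]  = -9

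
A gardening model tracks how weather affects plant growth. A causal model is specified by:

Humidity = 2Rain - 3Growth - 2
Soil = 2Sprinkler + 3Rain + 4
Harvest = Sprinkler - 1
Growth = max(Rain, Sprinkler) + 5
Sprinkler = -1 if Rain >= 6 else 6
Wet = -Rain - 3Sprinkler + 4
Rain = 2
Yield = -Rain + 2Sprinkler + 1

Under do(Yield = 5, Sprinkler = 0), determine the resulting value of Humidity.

-19

Under do(Yield = 5, Sprinkler = 0), each intervened variable's structural equation is replaced by its fixed value.
Growth = max(Rain, Sprinkler) + 5  [with Rain=2, Sprinkler=0]  = 7
Humidity = 2Rain - 3Growth - 2  [with Rain=2, Growth=7]  = -19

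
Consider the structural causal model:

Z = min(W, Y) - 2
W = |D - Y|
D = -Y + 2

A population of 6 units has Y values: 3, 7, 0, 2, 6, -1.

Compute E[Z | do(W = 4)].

do(W=4) breaks W's dependence on Y. With W=4 fixed, Z across the units is 1, 2, -2, 0, 2, -3, mean 0.

0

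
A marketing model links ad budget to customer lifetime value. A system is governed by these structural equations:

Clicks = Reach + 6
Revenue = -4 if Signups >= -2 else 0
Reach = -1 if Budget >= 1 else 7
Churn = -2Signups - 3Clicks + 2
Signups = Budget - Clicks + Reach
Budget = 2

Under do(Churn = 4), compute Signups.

-4

The intervention breaks the incoming arrows to Churn: Churn = -2Signups - 3Clicks + 2 no longer applies, and Churn = 4.
Since Signups is not a descendant of the intervened variable, it is unaffected.
Reach = -1 if Budget >= 1 else 7  [with Budget=2]  = -1
Clicks = Reach + 6  [with Reach=-1]  = 5
Signups = Budget - Clicks + Reach  [with Budget=2, Clicks=5, Reach=-1]  = -4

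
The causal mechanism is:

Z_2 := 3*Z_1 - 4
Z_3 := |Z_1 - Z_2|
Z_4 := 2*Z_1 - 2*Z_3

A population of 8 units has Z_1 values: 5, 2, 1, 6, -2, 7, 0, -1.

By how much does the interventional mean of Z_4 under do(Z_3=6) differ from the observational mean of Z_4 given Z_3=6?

0.5

Every unit gets Z_3=6 under the intervention. Z_4 values become -2, -8, -10, 0, -16, 2, -12, -14; E[Z_4|do(Z_3=6)] = -7.5.
E[Z_4|Z_3=6] averages over only the 2 units with Z_3=6 (Z_1 = 5, -1): Z_4 = -2, -14, mean -8.
Difference = -7.5 − (-8) = 0.5.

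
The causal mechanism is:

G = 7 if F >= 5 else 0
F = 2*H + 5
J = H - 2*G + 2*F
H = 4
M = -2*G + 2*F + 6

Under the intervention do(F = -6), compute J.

Under do(F=-6), the mechanism F = 2*H + 5 is discarded; F is fixed at -6.
G = 7 if F >= 5 else 0  [with F=-6]  = 0
J = H - 2*G + 2*F  [with H=4, G=0, F=-6]  = -8

-8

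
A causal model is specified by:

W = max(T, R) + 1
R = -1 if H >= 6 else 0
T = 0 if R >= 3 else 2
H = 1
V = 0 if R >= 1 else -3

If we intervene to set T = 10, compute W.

11

Intervening sets T = 10 and removes its equation (T = 0 if R >= 3 else 2).
R = -1 if H >= 6 else 0  [with H=1]  = 0
W = max(T, R) + 1  [with T=10, R=0]  = 11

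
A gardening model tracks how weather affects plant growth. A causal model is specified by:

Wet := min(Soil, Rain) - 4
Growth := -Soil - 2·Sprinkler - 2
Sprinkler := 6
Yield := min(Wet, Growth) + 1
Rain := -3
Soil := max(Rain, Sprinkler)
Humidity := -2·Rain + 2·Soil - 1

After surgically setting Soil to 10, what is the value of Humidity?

The intervention breaks the incoming arrows to Soil: Soil := max(Rain, Sprinkler) no longer applies, and Soil = 10.
Humidity = -2·Rain + 2·Soil - 1  [with Rain=-3, Soil=10]  = 25

25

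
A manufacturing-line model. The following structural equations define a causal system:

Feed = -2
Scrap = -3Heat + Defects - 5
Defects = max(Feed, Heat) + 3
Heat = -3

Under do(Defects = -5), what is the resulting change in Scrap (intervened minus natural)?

-6

The intervention breaks the incoming arrows to Defects: Defects = max(Feed, Heat) + 3 no longer applies, and Defects = -5.
Scrap = -3Heat + Defects - 5  [with Heat=-3, Defects=-5]  = -1
Without intervention: Defects = max(Feed, Heat) + 3  [with Feed=-2, Heat=-3]  = 1; Scrap = -3Heat + Defects - 5  [with Heat=-3, Defects=1]  = 5.
Change = -1 − 5 = -6.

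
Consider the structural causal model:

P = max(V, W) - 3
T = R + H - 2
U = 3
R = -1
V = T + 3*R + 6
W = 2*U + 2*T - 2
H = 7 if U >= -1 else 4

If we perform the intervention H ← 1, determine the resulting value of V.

1

do(H=1) replaces the equation H = 7 if U >= -1 else 4 with the constant H = 1.
T = R + H - 2  [with R=-1, H=1]  = -2
V = T + 3*R + 6  [with T=-2, R=-1]  = 1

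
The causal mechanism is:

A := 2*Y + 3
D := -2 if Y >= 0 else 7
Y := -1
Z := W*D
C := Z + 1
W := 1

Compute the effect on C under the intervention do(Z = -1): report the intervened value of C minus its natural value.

Under do(Z=-1), the mechanism Z := W*D is discarded; Z is fixed at -1.
C = Z + 1  [with Z=-1]  = 0
Without intervention: D = -2 if Y >= 0 else 7  [with Y=-1]  = 7; Z = W*D  [with W=1, D=7]  = 7; C = Z + 1  [with Z=7]  = 8.
Change = 0 − 8 = -8.

-8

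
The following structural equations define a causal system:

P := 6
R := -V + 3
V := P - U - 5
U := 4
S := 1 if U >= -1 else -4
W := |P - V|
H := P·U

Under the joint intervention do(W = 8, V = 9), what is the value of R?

Under do(W = 8, V = 9), each intervened variable's structural equation is replaced by its fixed value.
R = -V + 3  [with V=9]  = -6

-6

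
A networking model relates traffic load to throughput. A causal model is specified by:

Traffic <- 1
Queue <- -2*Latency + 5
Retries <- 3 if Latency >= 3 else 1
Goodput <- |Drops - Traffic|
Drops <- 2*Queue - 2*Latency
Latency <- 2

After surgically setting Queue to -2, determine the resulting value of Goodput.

The intervention breaks the incoming arrows to Queue: Queue <- -2*Latency + 5 no longer applies, and Queue = -2.
Drops = 2*Queue - 2*Latency  [with Queue=-2, Latency=2]  = -8
Goodput = |Drops - Traffic|  [with Drops=-8, Traffic=1]  = 9

9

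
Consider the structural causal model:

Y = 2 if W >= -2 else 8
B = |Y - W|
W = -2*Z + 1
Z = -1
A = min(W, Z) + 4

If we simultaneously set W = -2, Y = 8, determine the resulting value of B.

10

Setting W = -2, Y = 8 by intervention discards those variables' equations.
B = |Y - W|  [with Y=8, W=-2]  = 10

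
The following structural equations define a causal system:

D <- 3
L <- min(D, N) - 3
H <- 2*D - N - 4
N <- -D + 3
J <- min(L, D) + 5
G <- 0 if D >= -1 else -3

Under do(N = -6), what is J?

-4

do(N=-6) replaces the equation N <- -D + 3 with the constant N = -6.
L = min(D, N) - 3  [with D=3, N=-6]  = -9
J = min(L, D) + 5  [with L=-9, D=3]  = -4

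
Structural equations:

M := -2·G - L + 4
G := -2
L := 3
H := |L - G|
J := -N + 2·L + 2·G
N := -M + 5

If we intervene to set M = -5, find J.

Under do(M=-5), the mechanism M := -2·G - L + 4 is discarded; M is fixed at -5.
N = -M + 5  [with M=-5]  = 10
J = -N + 2·L + 2·G  [with N=10, L=3, G=-2]  = -8

-8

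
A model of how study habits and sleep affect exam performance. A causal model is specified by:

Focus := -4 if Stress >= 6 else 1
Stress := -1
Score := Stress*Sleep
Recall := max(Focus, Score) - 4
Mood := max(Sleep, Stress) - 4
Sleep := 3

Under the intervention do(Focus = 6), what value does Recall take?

The intervention breaks the incoming arrows to Focus: Focus := -4 if Stress >= 6 else 1 no longer applies, and Focus = 6.
Score = Stress*Sleep  [with Stress=-1, Sleep=3]  = -3
Recall = max(Focus, Score) - 4  [with Focus=6, Score=-3]  = 2

2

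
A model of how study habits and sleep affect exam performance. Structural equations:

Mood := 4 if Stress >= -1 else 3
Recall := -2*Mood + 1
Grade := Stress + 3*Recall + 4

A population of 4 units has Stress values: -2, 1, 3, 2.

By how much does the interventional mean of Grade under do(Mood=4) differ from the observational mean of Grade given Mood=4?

The intervention sets Mood=4 in all 4 units regardless of Stress. Recomputing Grade per unit gives -19, -16, -14, -15; average -16.
E[Grade|Mood=4] averages over only the 3 units with Mood=4 (Stress = 1, 3, 2): Grade = -16, -14, -15, mean -15.
Difference = -16 − (-15) = -1.

-1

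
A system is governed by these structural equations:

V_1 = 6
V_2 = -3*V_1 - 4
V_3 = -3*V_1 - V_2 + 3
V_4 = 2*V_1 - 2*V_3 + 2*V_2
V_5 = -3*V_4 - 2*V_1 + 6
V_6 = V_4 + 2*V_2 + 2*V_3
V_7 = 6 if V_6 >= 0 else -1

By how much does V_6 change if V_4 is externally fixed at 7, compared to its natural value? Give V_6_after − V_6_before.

Under do(V_4=7), the mechanism V_4 = 2*V_1 - 2*V_3 + 2*V_2 is discarded; V_4 is fixed at 7.
V_2 = -3*V_1 - 4  [with V_1=6]  = -22
V_3 = -3*V_1 - V_2 + 3  [with V_1=6, V_2=-22]  = 7
V_6 = V_4 + 2*V_2 + 2*V_3  [with V_4=7, V_2=-22, V_3=7]  = -23
Without intervention: V_2 = -3*V_1 - 4  [with V_1=6]  = -22; V_3 = -3*V_1 - V_2 + 3  [with V_1=6, V_2=-22]  = 7; V_4 = 2*V_1 - 2*V_3 + 2*V_2  [with V_1=6, V_3=7, V_2=-22]  = -46; V_6 = V_4 + 2*V_2 + 2*V_3  [with V_4=-46, V_2=-22, V_3=7]  = -76.
Change = -23 − (-76) = 53.

53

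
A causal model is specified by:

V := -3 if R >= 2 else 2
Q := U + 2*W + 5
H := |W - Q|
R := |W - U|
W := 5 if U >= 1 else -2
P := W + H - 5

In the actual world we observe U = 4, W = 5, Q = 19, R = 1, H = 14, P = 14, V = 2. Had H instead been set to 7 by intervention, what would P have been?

The intervention breaks the incoming arrows to H: H := |W - Q| no longer applies, and H = 7.
W = 5 if U >= 1 else -2  [with U=4]  = 5
P = W + H - 5  [with W=5, H=7]  = 7

7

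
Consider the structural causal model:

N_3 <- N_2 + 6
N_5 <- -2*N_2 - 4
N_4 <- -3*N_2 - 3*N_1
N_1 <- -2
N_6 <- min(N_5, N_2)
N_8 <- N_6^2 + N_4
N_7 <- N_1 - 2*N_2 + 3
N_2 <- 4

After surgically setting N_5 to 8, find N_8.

do(N_5=8) replaces the equation N_5 <- -2*N_2 - 4 with the constant N_5 = 8.
N_4 = -3*N_2 - 3*N_1  [with N_2=4, N_1=-2]  = -6
N_6 = min(N_5, N_2)  [with N_5=8, N_2=4]  = 4
N_8 = N_6^2 + N_4  [with N_6=4, N_4=-6]  = 10

10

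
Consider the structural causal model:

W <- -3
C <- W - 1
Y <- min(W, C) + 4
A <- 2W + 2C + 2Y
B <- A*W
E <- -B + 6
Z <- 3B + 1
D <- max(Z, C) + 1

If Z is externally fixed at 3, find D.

do(Z=3) replaces the equation Z <- 3B + 1 with the constant Z = 3.
C = W - 1  [with W=-3]  = -4
D = max(Z, C) + 1  [with Z=3, C=-4]  = 4

4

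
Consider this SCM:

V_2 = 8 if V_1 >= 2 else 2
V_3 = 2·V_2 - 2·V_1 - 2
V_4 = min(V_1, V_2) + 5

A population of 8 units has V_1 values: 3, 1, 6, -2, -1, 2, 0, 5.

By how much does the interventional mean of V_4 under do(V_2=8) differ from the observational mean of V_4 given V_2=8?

Every unit gets V_2=8 under the intervention. V_4 values become 8, 6, 11, 3, 4, 7, 5, 10; E[V_4|do(V_2=8)] = 6.75.
Conditioning on V_2=8 selects the 4 unit(s) with V_1 ∈ {3, 6, 2, 5}. Their V_4 values: 8, 11, 7, 10. Mean = 9.
Difference = 6.75 − 9 = -2.25.

-2.25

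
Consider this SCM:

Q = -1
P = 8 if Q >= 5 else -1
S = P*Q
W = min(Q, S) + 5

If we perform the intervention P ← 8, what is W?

-3

Under do(P=8), the mechanism P = 8 if Q >= 5 else -1 is discarded; P is fixed at 8.
S = P*Q  [with P=8, Q=-1]  = -8
W = min(Q, S) + 5  [with Q=-1, S=-8]  = -3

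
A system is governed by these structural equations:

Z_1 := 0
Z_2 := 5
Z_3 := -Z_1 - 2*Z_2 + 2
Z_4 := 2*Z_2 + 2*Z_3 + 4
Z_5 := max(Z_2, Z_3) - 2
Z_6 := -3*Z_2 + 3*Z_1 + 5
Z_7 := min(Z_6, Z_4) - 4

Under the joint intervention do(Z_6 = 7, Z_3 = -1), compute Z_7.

3

Under do(Z_6 = 7, Z_3 = -1), each intervened variable's structural equation is replaced by its fixed value.
Z_4 = 2*Z_2 + 2*Z_3 + 4  [with Z_2=5, Z_3=-1]  = 12
Z_7 = min(Z_6, Z_4) - 4  [with Z_6=7, Z_4=12]  = 3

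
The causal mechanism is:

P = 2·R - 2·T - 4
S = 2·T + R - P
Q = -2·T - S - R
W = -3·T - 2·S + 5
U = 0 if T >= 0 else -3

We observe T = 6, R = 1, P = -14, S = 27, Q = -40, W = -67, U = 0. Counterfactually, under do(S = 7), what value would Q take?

-20

Intervening sets S = 7 and removes its equation (S = 2·T + R - P).
Q = -2·T - S - R  [with T=6, S=7, R=1]  = -20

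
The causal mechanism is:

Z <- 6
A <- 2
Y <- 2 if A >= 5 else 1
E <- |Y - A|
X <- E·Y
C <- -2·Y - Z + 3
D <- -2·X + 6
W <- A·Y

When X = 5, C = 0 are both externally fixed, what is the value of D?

-4

Under do(X = 5, C = 0), each intervened variable's structural equation is replaced by its fixed value.
D = -2·X + 6  [with X=5]  = -4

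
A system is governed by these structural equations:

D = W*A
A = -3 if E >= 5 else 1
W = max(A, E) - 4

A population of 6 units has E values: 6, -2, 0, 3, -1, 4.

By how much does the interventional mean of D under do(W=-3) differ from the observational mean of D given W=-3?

Every unit gets W=-3 under the intervention. D values become 9, -3, -3, -3, -3, -3; E[D|do(W=-3)] = -1.
Observing W=-3 restricts to units where W's equation naturally yields -3: E ∈ {-2, 0, -1}. In that subpopulation D = -3, -3, -3, mean -3.
Difference = -1 − (-3) = 2.

2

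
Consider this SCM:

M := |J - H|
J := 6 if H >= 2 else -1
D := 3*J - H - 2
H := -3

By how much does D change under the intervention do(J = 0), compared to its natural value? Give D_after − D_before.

3

Under do(J=0), the mechanism J := 6 if H >= 2 else -1 is discarded; J is fixed at 0.
D = 3*J - H - 2  [with J=0, H=-3]  = 1
Without intervention: J = 6 if H >= 2 else -1  [with H=-3]  = -1; D = 3*J - H - 2  [with J=-1, H=-3]  = -2.
Change = 1 − (-2) = 3.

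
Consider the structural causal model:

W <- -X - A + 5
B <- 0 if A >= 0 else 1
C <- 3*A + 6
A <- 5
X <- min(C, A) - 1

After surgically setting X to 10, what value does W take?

-10

The intervention breaks the incoming arrows to X: X <- min(C, A) - 1 no longer applies, and X = 10.
W = -X - A + 5  [with X=10, A=5]  = -10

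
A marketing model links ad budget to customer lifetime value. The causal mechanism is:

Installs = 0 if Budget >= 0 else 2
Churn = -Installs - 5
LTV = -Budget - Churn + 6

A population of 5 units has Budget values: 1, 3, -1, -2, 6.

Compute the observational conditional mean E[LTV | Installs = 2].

Conditioning on Installs=2 selects the 2 unit(s) with Budget ∈ {-1, -2}. Their LTV values: 14, 15. Mean = 14.5.

14.5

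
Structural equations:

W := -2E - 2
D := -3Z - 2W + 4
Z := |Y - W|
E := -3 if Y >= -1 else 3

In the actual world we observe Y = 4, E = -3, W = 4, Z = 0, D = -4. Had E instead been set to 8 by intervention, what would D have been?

-26

do(E=8) replaces the equation E := -3 if Y >= -1 else 3 with the constant E = 8.
W = -2E - 2  [with E=8]  = -18
Z = |Y - W|  [with Y=4, W=-18]  = 22
D = -3Z - 2W + 4  [with Z=22, W=-18]  = -26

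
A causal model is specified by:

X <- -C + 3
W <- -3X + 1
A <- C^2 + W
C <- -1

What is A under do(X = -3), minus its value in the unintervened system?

Under do(X=-3), the mechanism X <- -C + 3 is discarded; X is fixed at -3.
W = -3X + 1  [with X=-3]  = 10
A = C^2 + W  [with C=-1, W=10]  = 11
Without intervention: X = -C + 3  [with C=-1]  = 4; W = -3X + 1  [with X=4]  = -11; A = C^2 + W  [with C=-1, W=-11]  = -10.
Change = 11 − (-10) = 21.

21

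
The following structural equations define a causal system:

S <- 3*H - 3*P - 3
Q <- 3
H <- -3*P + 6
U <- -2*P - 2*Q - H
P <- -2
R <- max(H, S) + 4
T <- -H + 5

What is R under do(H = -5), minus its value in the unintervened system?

The intervention breaks the incoming arrows to H: H <- -3*P + 6 no longer applies, and H = -5.
S = 3*H - 3*P - 3  [with H=-5, P=-2]  = -12
R = max(H, S) + 4  [with H=-5, S=-12]  = -1
Without intervention: H = -3*P + 6  [with P=-2]  = 12; S = 3*H - 3*P - 3  [with H=12, P=-2]  = 39; R = max(H, S) + 4  [with H=12, S=39]  = 43.
Change = -1 − 43 = -44.

-44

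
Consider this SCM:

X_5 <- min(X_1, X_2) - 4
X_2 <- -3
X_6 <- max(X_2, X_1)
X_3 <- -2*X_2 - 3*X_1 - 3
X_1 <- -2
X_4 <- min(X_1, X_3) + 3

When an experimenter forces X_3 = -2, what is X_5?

-7

do(X_3=-2) replaces the equation X_3 <- -2*X_2 - 3*X_1 - 3 with the constant X_3 = -2.
X_5 is not downstream of the intervention, so its value is determined by the original equations.
X_5 = min(X_1, X_2) - 4  [with X_1=-2, X_2=-3]  = -7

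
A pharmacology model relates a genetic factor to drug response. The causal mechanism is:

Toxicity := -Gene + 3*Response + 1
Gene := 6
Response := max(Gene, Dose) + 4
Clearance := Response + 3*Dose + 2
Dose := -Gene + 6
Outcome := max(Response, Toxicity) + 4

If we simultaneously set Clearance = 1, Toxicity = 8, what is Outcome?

Setting Clearance = 1, Toxicity = 8 by intervention discards those variables' equations.
Dose = -Gene + 6  [with Gene=6]  = 0
Response = max(Gene, Dose) + 4  [with Gene=6, Dose=0]  = 10
Outcome = max(Response, Toxicity) + 4  [with Response=10, Toxicity=8]  = 14

14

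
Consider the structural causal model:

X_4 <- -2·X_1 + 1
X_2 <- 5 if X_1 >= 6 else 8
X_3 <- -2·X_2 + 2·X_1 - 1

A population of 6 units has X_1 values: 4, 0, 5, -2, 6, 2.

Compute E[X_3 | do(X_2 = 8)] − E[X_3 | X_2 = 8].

do(X_2=8) breaks X_2's dependence on X_1. With X_2=8 fixed, X_3 across the units is -9, -17, -7, -21, -5, -13, mean -12.
Observing X_2=8 restricts to units where X_2's equation naturally yields 8: X_1 ∈ {4, 0, 5, -2, 2}. In that subpopulation X_3 = -9, -17, -7, -21, -13, mean -13.4.
Difference = -12 − (-13.4) = 1.4.

1.4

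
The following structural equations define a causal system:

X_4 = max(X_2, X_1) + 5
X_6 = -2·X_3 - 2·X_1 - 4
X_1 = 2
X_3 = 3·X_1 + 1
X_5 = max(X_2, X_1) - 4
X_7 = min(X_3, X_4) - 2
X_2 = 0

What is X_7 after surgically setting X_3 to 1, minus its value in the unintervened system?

-6

The intervention breaks the incoming arrows to X_3: X_3 = 3·X_1 + 1 no longer applies, and X_3 = 1.
X_4 = max(X_2, X_1) + 5  [with X_2=0, X_1=2]  = 7
X_7 = min(X_3, X_4) - 2  [with X_3=1, X_4=7]  = -1
Without intervention: X_3 = 3·X_1 + 1  [with X_1=2]  = 7; X_4 = max(X_2, X_1) + 5  [with X_2=0, X_1=2]  = 7; X_7 = min(X_3, X_4) - 2  [with X_3=7, X_4=7]  = 5.
Change = -1 − 5 = -6.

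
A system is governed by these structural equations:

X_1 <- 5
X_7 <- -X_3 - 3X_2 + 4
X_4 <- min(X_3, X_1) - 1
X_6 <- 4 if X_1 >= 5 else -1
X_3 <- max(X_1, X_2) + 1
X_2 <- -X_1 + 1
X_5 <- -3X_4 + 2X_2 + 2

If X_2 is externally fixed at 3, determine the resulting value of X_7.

-11

Under do(X_2=3), the mechanism X_2 <- -X_1 + 1 is discarded; X_2 is fixed at 3.
X_3 = max(X_1, X_2) + 1  [with X_1=5, X_2=3]  = 6
X_7 = -X_3 - 3X_2 + 4  [with X_3=6, X_2=3]  = -11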